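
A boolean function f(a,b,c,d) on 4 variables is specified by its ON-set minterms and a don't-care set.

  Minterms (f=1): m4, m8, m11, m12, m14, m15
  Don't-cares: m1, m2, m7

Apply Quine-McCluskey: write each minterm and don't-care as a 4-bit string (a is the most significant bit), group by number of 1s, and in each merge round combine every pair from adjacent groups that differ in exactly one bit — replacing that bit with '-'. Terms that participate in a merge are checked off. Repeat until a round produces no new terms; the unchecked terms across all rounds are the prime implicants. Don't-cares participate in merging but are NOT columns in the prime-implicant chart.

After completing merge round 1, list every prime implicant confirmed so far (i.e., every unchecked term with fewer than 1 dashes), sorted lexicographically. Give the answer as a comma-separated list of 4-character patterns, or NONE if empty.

size-2^0 implicants → 0001  0010  0100(✓)  0111(✓)  1000(✓)  1011(✓)  1100(✓)  1110(✓)  1111(✓)
size-2^1 implicants → -100  -111  1-00  1-11  11-0  111-
Unchecked terms (primes): -100, -111, 0001, 0010, 1-00, 1-11, 11-0, 111-

0001, 0010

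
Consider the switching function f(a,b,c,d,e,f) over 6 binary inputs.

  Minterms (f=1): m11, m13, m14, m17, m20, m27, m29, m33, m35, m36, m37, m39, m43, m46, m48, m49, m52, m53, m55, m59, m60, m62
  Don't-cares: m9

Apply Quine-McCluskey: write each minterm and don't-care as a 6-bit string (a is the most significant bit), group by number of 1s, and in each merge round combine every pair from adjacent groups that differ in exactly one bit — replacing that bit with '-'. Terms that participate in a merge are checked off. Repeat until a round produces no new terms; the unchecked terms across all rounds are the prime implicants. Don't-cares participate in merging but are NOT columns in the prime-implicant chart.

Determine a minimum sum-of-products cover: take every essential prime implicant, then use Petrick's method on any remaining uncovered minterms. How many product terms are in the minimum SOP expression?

Round 0: 001001✓ 001011✓ 001101✓ 001110✓ 010001✓ 010100✓ 011011✓ 011101✓ 100001✓ 100011✓ 100100✓ 100101✓ 100111✓ 101011✓ 101110✓ 110000✓ 110001✓ 110100✓ 110101✓ 110111✓ 111011✓ 111100✓ 111110✓
Round 1: -01011✓ -01110 -10001 -10100 -11011✓ 0-1011✓ 0-1101 001-01 0010-1 1-0001✓ 1-0100✓ 1-0101✓ 1-0111✓ 1-1011✓ 1-1110 10-011 100-01✓ 100-11✓ 1000-1✓ 1001-1✓ 10010-✓ 11-100 110-00✓ 110-01✓ 11000-✓ 1101-1✓ 11010-✓ 1111-0
Round 2: --1011 1-0-01 1-01-1 1-010- 100--1 110-0-
PIs = {--1011, -01110, -10001, -10100, 0-1101, 001-01, 0010-1, 1-0-01, 1-01-1, 1-010-, 1-1110, 10-011, 100--1, 11-100, 110-0-, 1111-0}
Coverage chart:
  m11: --1011,0010-1
  m13: 0-1101,001-01
  m14: -01110 ←essential
  m17: -10001 ←essential
  m20: -10100 ←essential
  m27: --1011 ←essential
  m29: 0-1101 ←essential
  m33: 1-0-01,100--1
  m35: 10-011,100--1
  m36: 1-010- ←essential
  m37: 1-0-01,1-01-1,1-010-,100--1
  m39: 1-01-1,100--1
  m43: --1011,10-011
  m46: -01110,1-1110
  m48: 110-0- ←essential
  m49: -10001,1-0-01,110-0-
  m52: -10100,1-010-,11-100,110-0-
  m53: 1-0-01,1-01-1,1-010-,110-0-
  m55: 1-01-1 ←essential
  m59: --1011 ←essential
  m60: 11-100,1111-0
  m62: 1-1110,1111-0
Essential: --1011, -01110, -10001, -10100, 0-1101, 1-01-1, 1-010-, 110-0-
Petrick residual → 100--1, 1111-0
Min cover (10 terms): cd'ef + b'cdef' + bc'd'e'f + bc'de'f' + a'cde'f + ac'df + ac'de' + ab'c'f + abc'e' + abcdf'

10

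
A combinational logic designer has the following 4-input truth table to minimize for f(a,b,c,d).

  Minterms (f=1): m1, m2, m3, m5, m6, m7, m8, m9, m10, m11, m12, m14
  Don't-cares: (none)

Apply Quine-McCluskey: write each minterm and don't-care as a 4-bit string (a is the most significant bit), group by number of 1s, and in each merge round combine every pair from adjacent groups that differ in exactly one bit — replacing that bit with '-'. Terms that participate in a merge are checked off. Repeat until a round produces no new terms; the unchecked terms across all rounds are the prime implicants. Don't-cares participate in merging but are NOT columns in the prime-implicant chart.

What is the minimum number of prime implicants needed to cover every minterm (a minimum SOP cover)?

4

Round 0: 0001✓ 0010✓ 0011✓ 0101✓ 0110✓ 0111✓ 1000✓ 1001✓ 1010✓ 1011✓ 1100✓ 1110✓
Round 1: -001✓ -010✓ -011✓ -110✓ 0-01✓ 0-10✓ 0-11✓ 00-1✓ 001-✓ 01-1✓ 011-✓ 1-00✓ 1-10✓ 10-0✓ 10-1✓ 100-✓ 101-✓ 11-0✓
Round 2: --10 -0-1 -01- 0--1 0-1- 1--0 10--
PIs = {--10, -0-1, -01-, 0--1, 0-1-, 1--0, 10--}
Coverage chart:
  m1: -0-1,0--1
  m2: --10,-01-,0-1-
  m3: -0-1,-01-,0--1,0-1-
  m5: 0--1 ←essential
  m6: --10,0-1-
  m7: 0--1,0-1-
  m8: 1--0,10--
  m9: -0-1,10--
  m10: --10,-01-,1--0,10--
  m11: -0-1,-01-,10--
  m12: 1--0 ←essential
  m14: --10,1--0
Essential: 0--1, 1--0
Petrick residual → --10, -0-1
Min cover (4 terms): cd' + b'd + a'd + ad'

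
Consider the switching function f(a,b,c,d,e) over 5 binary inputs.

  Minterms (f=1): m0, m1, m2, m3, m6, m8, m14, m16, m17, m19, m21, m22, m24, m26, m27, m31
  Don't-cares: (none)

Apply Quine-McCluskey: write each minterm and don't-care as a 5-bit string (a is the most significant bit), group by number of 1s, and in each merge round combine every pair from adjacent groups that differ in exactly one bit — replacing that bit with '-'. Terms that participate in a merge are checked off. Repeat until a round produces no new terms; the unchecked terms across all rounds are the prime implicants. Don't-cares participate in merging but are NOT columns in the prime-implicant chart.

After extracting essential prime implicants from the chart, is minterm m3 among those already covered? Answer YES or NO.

NO

size-2^0 implicants → 00000(✓)  00001(✓)  00010(✓)  00011(✓)  00110(✓)  01000(✓)  01110(✓)  10000(✓)  10001(✓)  10011(✓)  10101(✓)  10110(✓)  11000(✓)  11010(✓)  11011(✓)  11111(✓)
size-2^1 implicants → -0000(✓)  -0001(✓)  -0011(✓)  -0110  -1000(✓)  0-000(✓)  0-110  00-10  000-0(✓)  000-1(✓)  0000-(✓)  0001-(✓)  1-000(✓)  1-011  10-01  100-1(✓)  1000-(✓)  11-11  110-0  1101-
size-2^2 implicants → --000  -00-1  -000-  000--
Unchecked terms (primes): --000, -00-1, -000-, -0110, 0-110, 00-10, 000--, 1-011, 10-01, 11-11, 110-0, 1101-
Minterm coverage:
  m0 ⊆ --000,-000-,000--
  m1 ⊆ -00-1,-000-,000--
  m2 ⊆ 00-10,000--
  m3 ⊆ -00-1,000--
  m6 ⊆ -0110,0-110,00-10
  m8 ⊆ --000 [E]
  m14 ⊆ 0-110 [E]
  m16 ⊆ --000,-000-
  m17 ⊆ -00-1,-000-,10-01
  m19 ⊆ -00-1,1-011
  m21 ⊆ 10-01 [E]
  m22 ⊆ -0110 [E]
  m24 ⊆ --000,110-0
  m26 ⊆ 110-0,1101-
  m27 ⊆ 1-011,11-11,1101-
  m31 ⊆ 11-11 [E]
E = {--000, -0110, 0-110, 10-01, 11-11}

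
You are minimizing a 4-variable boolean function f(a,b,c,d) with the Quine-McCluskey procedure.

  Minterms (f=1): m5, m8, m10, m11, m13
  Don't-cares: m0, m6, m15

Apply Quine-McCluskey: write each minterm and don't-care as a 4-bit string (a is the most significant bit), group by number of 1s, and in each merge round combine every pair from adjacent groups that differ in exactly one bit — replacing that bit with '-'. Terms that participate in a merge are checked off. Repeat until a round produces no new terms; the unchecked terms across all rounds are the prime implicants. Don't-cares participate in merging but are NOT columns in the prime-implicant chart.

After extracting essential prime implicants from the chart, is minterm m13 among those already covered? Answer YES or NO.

[col 0] 0000*, 0101*, 0110, 1000*, 1010*, 1011*, 1101*, 1111*
[col 1] -000, -101, 1-11, 10-0, 101-, 11-1
Prime implicants: -000, -101, 0110, 1-11, 10-0, 101-, 11-1
PI chart (minterm → PIs covering it):
  5 | -101  (sole → essential)
  8 | -000,10-0
  10 | 10-0,101-
  11 | 1-11,101-
  13 | -101,11-1
Essential prime implicants: -101

YES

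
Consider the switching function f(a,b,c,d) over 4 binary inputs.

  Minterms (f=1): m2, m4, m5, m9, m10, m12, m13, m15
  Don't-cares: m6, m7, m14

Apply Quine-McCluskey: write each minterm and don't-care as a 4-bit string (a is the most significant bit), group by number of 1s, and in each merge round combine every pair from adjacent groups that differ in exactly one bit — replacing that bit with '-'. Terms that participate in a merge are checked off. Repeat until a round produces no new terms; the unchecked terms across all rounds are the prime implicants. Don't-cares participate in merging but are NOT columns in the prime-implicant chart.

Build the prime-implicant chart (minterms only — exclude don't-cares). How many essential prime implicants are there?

3

Round 0: 0010✓ 0100✓ 0101✓ 0110✓ 0111✓ 1001✓ 1010✓ 1100✓ 1101✓ 1110✓ 1111✓
Round 1: -010✓ -100✓ -101✓ -110✓ -111✓ 0-10✓ 01-0✓ 01-1✓ 010-✓ 011-✓ 1-01 1-10✓ 11-0✓ 11-1✓ 110-✓ 111-✓
Round 2: --10 -1-0✓ -1-1✓ -10-✓ -11-✓ 01--✓ 11--✓
Round 3: -1--
PIs = {--10, -1--, 1-01}
Coverage chart:
  m2: --10 ←essential
  m4: -1-- ←essential
  m5: -1-- ←essential
  m9: 1-01 ←essential
  m10: --10 ←essential
  m12: -1-- ←essential
  m13: -1--,1-01
  m15: -1-- ←essential
Essential: --10, -1--, 1-01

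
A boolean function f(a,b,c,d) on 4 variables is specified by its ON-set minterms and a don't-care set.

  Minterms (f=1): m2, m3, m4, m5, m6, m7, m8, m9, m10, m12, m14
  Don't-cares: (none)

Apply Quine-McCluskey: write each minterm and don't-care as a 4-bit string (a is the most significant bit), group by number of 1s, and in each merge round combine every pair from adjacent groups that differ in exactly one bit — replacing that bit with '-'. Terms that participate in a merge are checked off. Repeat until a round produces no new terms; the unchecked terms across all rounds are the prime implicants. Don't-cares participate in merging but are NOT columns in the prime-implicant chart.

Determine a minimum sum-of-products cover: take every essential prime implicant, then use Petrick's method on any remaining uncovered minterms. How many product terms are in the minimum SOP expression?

4

Round 0: 0010✓ 0011✓ 0100✓ 0101✓ 0110✓ 0111✓ 1000✓ 1001✓ 1010✓ 1100✓ 1110✓
Round 1: -010✓ -100✓ -110✓ 0-10✓ 0-11✓ 001-✓ 01-0✓ 01-1✓ 010-✓ 011-✓ 1-00✓ 1-10✓ 10-0✓ 100- 11-0✓
Round 2: --10 -1-0 0-1- 01-- 1--0
PIs = {--10, -1-0, 0-1-, 01--, 1--0, 100-}
Coverage chart:
  m2: --10,0-1-
  m3: 0-1- ←essential
  m4: -1-0,01--
  m5: 01-- ←essential
  m6: --10,-1-0,0-1-,01--
  m7: 0-1-,01--
  m8: 1--0,100-
  m9: 100- ←essential
  m10: --10,1--0
  m12: -1-0,1--0
  m14: --10,-1-0,1--0
Essential: 0-1-, 01--, 100-
Petrick residual → 1--0
Min cover (4 terms): a'c + a'b + ad' + ab'c'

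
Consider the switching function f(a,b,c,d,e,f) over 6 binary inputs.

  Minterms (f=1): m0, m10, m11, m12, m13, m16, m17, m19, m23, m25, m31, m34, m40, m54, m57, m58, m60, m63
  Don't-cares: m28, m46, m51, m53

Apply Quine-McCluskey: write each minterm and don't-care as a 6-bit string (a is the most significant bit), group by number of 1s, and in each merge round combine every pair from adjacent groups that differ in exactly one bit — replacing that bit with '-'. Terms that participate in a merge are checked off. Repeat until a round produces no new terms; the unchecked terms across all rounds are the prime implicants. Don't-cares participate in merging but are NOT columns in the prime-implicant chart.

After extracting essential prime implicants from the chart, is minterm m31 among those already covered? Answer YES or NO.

Round 0: 000000✓ 001010✓ 001011✓ 001100✓ 001101✓ 010000✓ 010001✓ 010011✓ 010111✓ 011001✓ 011100✓ 011111✓ 100010 101000 101110 110011✓ 110101 110110 111001✓ 111010 111100✓ 111111✓
Round 1: -10011 -11001 -11100 -11111 0-0000 0-1100 00101- 00110- 01-001 01-111 010-11 0100-1 01000-
PIs = {-10011, -11001, -11100, -11111, 0-0000, 0-1100, 00101-, 00110-, 01-001, 01-111, 010-11, 0100-1, 01000-, 100010, 101000, 101110, 110101, 110110, 111010}
Coverage chart:
  m0: 0-0000 ←essential
  m10: 00101- ←essential
  m11: 00101- ←essential
  m12: 0-1100,00110-
  m13: 00110- ←essential
  m16: 0-0000,01000-
  m17: 01-001,0100-1,01000-
  m19: -10011,010-11,0100-1
  m23: 01-111,010-11
  m25: -11001,01-001
  m31: -11111,01-111
  m34: 100010 ←essential
  m40: 101000 ←essential
  m54: 110110 ←essential
  m57: -11001 ←essential
  m58: 111010 ←essential
  m60: -11100 ←essential
  m63: -11111 ←essential
Essential: -11001, -11100, -11111, 0-0000, 00101-, 00110-, 100010, 101000, 110110, 111010

YES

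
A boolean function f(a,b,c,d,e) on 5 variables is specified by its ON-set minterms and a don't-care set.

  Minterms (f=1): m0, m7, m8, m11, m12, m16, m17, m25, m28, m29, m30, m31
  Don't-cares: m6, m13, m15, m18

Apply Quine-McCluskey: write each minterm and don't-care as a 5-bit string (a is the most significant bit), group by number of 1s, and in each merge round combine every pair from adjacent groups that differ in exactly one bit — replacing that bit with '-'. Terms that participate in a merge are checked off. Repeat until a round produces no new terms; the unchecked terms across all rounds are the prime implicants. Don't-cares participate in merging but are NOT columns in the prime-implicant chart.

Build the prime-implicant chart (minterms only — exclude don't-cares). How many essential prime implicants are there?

2

[col 0] 00000*, 00110*, 00111*, 01000*, 01011*, 01100*, 01101*, 01111*, 10000*, 10001*, 10010*, 11001*, 11100*, 11101*, 11110*, 11111*
[col 1] -0000, -1100*, -1101*, -1111*, 0-000, 0-111, 0011-, 01-00, 01-11, 011-1*, 0110-*, 1-001, 100-0, 1000-, 11-01, 111-0*, 111-1*, 1110-*, 1111-*
[col 2] -11-1, -110-, 111--
Prime implicants: -0000, -11-1, -110-, 0-000, 0-111, 0011-, 01-00, 01-11, 1-001, 100-0, 1000-, 11-01, 111--
PI chart (minterm → PIs covering it):
  0 | -0000,0-000
  7 | 0-111,0011-
  8 | 0-000,01-00
  11 | 01-11  (sole → essential)
  12 | -110-,01-00
  16 | -0000,100-0,1000-
  17 | 1-001,1000-
  25 | 1-001,11-01
  28 | -110-,111--
  29 | -11-1,-110-,11-01,111--
  30 | 111--  (sole → essential)
  31 | -11-1,111--
Essential prime implicants: 01-11, 111--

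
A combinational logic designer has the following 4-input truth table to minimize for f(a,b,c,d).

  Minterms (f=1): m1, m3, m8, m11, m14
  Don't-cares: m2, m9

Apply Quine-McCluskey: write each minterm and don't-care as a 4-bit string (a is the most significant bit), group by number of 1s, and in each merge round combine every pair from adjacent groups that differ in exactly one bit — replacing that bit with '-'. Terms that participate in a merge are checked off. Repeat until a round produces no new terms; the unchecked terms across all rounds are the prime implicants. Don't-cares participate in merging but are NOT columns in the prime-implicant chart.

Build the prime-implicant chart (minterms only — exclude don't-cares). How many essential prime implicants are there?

size-2^0 implicants → 0001(✓)  0010(✓)  0011(✓)  1000(✓)  1001(✓)  1011(✓)  1110
size-2^1 implicants → -001(✓)  -011(✓)  00-1(✓)  001-  10-1(✓)  100-
size-2^2 implicants → -0-1
Unchecked terms (primes): -0-1, 001-, 100-, 1110
Minterm coverage:
  m1 ⊆ -0-1 [E]
  m3 ⊆ -0-1,001-
  m8 ⊆ 100- [E]
  m11 ⊆ -0-1 [E]
  m14 ⊆ 1110 [E]
E = {-0-1, 100-, 1110}

3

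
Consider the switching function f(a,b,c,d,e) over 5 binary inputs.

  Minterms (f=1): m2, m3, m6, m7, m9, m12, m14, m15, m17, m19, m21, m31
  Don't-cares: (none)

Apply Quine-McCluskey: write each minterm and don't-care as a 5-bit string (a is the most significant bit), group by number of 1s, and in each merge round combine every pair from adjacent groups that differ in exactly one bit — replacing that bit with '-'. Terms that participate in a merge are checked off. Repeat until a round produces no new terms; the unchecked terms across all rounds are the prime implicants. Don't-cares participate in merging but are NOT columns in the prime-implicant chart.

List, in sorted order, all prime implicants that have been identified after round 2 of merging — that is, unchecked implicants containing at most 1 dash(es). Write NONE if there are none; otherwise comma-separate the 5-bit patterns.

-0011, -1111, 01001, 011-0, 10-01, 100-1

Round 0: 00010✓ 00011✓ 00110✓ 00111✓ 01001 01100✓ 01110✓ 01111✓ 10001✓ 10011✓ 10101✓ 11111✓
Round 1: -0011 -1111 0-110✓ 0-111✓ 00-10✓ 00-11✓ 0001-✓ 0011-✓ 011-0 0111-✓ 10-01 100-1
Round 2: 0-11- 00-1-
PIs = {-0011, -1111, 0-11-, 00-1-, 01001, 011-0, 10-01, 100-1}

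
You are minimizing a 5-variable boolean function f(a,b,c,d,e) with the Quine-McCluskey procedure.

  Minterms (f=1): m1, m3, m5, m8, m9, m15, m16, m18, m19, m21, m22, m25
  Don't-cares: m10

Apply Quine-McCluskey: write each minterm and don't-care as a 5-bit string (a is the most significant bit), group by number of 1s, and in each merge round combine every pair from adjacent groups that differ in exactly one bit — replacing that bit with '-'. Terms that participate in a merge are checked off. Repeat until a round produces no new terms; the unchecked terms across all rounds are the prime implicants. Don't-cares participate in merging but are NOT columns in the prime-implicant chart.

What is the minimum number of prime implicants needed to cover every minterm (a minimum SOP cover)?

Round 0: 00001✓ 00011✓ 00101✓ 01000✓ 01001✓ 01010✓ 01111 10000✓ 10010✓ 10011✓ 10101✓ 10110✓ 11001✓
Round 1: -0011 -0101 -1001 0-001 00-01 000-1 010-0 0100- 10-10 100-0 1001-
PIs = {-0011, -0101, -1001, 0-001, 00-01, 000-1, 010-0, 0100-, 01111, 10-10, 100-0, 1001-}
Coverage chart:
  m1: 0-001,00-01,000-1
  m3: -0011,000-1
  m5: -0101,00-01
  m8: 010-0,0100-
  m9: -1001,0-001,0100-
  m15: 01111 ←essential
  m16: 100-0 ←essential
  m18: 10-10,100-0,1001-
  m19: -0011,1001-
  m21: -0101 ←essential
  m22: 10-10 ←essential
  m25: -1001 ←essential
Essential: -0101, -1001, 01111, 10-10, 100-0
Petrick residual → -0011, 0-001, 010-0
Min cover (8 terms): b'c'de + b'cd'e + bc'd'e + a'c'd'e + a'bc'e' + a'bcde + ab'de' + ab'c'e'

8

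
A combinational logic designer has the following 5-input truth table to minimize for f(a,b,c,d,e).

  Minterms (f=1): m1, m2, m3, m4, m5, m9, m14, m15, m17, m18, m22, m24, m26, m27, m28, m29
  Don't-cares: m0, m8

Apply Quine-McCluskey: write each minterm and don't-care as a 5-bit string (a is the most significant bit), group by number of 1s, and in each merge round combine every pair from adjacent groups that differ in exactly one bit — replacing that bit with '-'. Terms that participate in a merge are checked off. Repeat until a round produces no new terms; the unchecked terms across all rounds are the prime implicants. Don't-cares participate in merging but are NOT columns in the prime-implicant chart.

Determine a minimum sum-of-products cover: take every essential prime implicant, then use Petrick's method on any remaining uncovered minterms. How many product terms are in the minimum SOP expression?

[col 0] 00000*, 00001*, 00010*, 00011*, 00100*, 00101*, 01000*, 01001*, 01110*, 01111*, 10001*, 10010*, 10110*, 11000*, 11010*, 11011*, 11100*, 11101*
[col 1] -0001, -0010, -1000, 0-000*, 0-001*, 00-00*, 00-01*, 000-0*, 000-1*, 0000-*, 0001-*, 0010-*, 0100-*, 0111-, 1-010, 10-10, 11-00, 110-0, 1101-, 1110-
[col 2] 0-00-, 00-0-, 000--
Prime implicants: -0001, -0010, -1000, 0-00-, 00-0-, 000--, 0111-, 1-010, 10-10, 11-00, 110-0, 1101-, 1110-
PI chart (minterm → PIs covering it):
  1 | -0001,0-00-,00-0-,000--
  2 | -0010,000--
  3 | 000--  (sole → essential)
  4 | 00-0-  (sole → essential)
  5 | 00-0-  (sole → essential)
  9 | 0-00-  (sole → essential)
  14 | 0111-  (sole → essential)
  15 | 0111-  (sole → essential)
  17 | -0001  (sole → essential)
  18 | -0010,1-010,10-10
  22 | 10-10  (sole → essential)
  24 | -1000,11-00,110-0
  26 | 1-010,110-0,1101-
  27 | 1101-  (sole → essential)
  28 | 11-00,1110-
  29 | 1110-  (sole → essential)
Essential prime implicants: -0001, 0-00-, 00-0-, 000--, 0111-, 10-10, 1101-, 1110-
Petrick residual → -1000
Minimum SOP uses 9 PIs: b'c'd'e + bc'd'e' + a'c'd' + a'b'd' + a'b'c' + a'bcd + ab'de' + abc'd + abcd'

9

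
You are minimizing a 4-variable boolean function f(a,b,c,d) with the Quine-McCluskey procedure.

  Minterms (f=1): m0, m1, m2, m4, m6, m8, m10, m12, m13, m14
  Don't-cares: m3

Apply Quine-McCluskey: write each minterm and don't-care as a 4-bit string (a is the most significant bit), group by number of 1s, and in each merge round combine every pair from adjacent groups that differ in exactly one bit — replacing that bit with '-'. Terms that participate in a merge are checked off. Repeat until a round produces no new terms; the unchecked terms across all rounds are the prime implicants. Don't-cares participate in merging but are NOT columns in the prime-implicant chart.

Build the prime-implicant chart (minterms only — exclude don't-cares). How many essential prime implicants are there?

3

Round 0: 0000✓ 0001✓ 0010✓ 0011✓ 0100✓ 0110✓ 1000✓ 1010✓ 1100✓ 1101✓ 1110✓
Round 1: -000✓ -010✓ -100✓ -110✓ 0-00✓ 0-10✓ 00-0✓ 00-1✓ 000-✓ 001-✓ 01-0✓ 1-00✓ 1-10✓ 10-0✓ 11-0✓ 110-
Round 2: --00✓ --10✓ -0-0✓ -1-0✓ 0--0✓ 00-- 1--0✓
Round 3: ---0
PIs = {---0, 00--, 110-}
Coverage chart:
  m0: ---0,00--
  m1: 00-- ←essential
  m2: ---0,00--
  m4: ---0 ←essential
  m6: ---0 ←essential
  m8: ---0 ←essential
  m10: ---0 ←essential
  m12: ---0,110-
  m13: 110- ←essential
  m14: ---0 ←essential
Essential: ---0, 00--, 110-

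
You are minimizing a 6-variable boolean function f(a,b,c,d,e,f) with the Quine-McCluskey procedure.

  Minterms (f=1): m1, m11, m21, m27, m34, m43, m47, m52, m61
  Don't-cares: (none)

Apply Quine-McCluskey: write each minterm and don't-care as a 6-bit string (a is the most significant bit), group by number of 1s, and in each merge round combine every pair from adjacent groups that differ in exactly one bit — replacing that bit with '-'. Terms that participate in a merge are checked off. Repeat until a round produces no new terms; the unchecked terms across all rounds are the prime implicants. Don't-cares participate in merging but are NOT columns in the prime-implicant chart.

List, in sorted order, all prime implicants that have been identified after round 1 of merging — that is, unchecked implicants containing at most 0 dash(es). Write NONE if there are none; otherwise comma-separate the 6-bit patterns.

000001, 010101, 100010, 110100, 111101

size-2^0 implicants → 000001  001011(✓)  010101  011011(✓)  100010  101011(✓)  101111(✓)  110100  111101
size-2^1 implicants → -01011  0-1011  101-11
Unchecked terms (primes): -01011, 0-1011, 000001, 010101, 100010, 101-11, 110100, 111101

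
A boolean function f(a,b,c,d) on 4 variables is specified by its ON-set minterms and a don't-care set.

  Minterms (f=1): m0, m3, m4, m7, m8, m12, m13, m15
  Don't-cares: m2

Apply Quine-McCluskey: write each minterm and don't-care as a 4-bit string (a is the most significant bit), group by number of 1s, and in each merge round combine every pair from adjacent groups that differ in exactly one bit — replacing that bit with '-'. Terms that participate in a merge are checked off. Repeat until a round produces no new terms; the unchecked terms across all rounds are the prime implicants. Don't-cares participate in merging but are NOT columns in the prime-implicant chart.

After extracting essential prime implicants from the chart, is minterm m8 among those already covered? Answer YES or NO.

Round 0: 0000✓ 0010✓ 0011✓ 0100✓ 0111✓ 1000✓ 1100✓ 1101✓ 1111✓
Round 1: -000✓ -100✓ -111 0-00✓ 0-11 00-0 001- 1-00✓ 11-1 110-
Round 2: --00
PIs = {--00, -111, 0-11, 00-0, 001-, 11-1, 110-}
Coverage chart:
  m0: --00,00-0
  m3: 0-11,001-
  m4: --00 ←essential
  m7: -111,0-11
  m8: --00 ←essential
  m12: --00,110-
  m13: 11-1,110-
  m15: -111,11-1
Essential: --00

YES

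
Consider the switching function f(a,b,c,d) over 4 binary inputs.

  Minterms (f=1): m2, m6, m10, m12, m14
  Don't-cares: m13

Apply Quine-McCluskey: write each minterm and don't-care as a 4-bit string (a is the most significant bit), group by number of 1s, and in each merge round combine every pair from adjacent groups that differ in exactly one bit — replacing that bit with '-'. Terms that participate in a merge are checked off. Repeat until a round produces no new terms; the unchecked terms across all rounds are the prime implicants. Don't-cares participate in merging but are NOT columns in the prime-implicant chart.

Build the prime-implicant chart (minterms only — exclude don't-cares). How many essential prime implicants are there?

1

size-2^0 implicants → 0010(✓)  0110(✓)  1010(✓)  1100(✓)  1101(✓)  1110(✓)
size-2^1 implicants → -010(✓)  -110(✓)  0-10(✓)  1-10(✓)  11-0  110-
size-2^2 implicants → --10
Unchecked terms (primes): --10, 11-0, 110-
Minterm coverage:
  m2 ⊆ --10 [E]
  m6 ⊆ --10 [E]
  m10 ⊆ --10 [E]
  m12 ⊆ 11-0,110-
  m14 ⊆ --10,11-0
E = {--10}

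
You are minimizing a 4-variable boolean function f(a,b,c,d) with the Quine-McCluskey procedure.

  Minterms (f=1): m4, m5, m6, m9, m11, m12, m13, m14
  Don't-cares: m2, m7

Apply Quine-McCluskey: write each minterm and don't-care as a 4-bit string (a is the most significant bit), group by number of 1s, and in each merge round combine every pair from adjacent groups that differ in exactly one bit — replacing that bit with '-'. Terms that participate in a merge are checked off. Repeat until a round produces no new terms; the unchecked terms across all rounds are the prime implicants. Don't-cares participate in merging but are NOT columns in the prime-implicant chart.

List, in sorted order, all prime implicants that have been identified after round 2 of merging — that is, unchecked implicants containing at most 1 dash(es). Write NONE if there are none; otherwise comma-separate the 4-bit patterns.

0-10, 1-01, 10-1

[col 0] 0010*, 0100*, 0101*, 0110*, 0111*, 1001*, 1011*, 1100*, 1101*, 1110*
[col 1] -100*, -101*, -110*, 0-10, 01-0*, 01-1*, 010-*, 011-*, 1-01, 10-1, 11-0*, 110-*
[col 2] -1-0, -10-, 01--
Prime implicants: -1-0, -10-, 0-10, 01--, 1-01, 10-1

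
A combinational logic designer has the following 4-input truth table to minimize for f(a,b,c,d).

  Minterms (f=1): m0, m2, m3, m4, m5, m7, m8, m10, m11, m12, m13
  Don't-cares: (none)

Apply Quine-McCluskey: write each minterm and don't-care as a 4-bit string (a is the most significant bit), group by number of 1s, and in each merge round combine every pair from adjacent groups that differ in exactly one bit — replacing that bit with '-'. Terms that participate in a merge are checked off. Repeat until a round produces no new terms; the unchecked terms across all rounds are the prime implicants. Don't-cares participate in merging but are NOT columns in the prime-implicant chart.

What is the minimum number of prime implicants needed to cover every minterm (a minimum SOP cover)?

4

Round 0: 0000✓ 0010✓ 0011✓ 0100✓ 0101✓ 0111✓ 1000✓ 1010✓ 1011✓ 1100✓ 1101✓
Round 1: -000✓ -010✓ -011✓ -100✓ -101✓ 0-00✓ 0-11 00-0✓ 001-✓ 01-1 010-✓ 1-00✓ 10-0✓ 101-✓ 110-✓
Round 2: --00 -0-0 -01- -10-
PIs = {--00, -0-0, -01-, -10-, 0-11, 01-1}
Coverage chart:
  m0: --00,-0-0
  m2: -0-0,-01-
  m3: -01-,0-11
  m4: --00,-10-
  m5: -10-,01-1
  m7: 0-11,01-1
  m8: --00,-0-0
  m10: -0-0,-01-
  m11: -01- ←essential
  m12: --00,-10-
  m13: -10- ←essential
Essential: -01-, -10-
Petrick residual → --00, 0-11
Min cover (4 terms): c'd' + b'c + bc' + a'cd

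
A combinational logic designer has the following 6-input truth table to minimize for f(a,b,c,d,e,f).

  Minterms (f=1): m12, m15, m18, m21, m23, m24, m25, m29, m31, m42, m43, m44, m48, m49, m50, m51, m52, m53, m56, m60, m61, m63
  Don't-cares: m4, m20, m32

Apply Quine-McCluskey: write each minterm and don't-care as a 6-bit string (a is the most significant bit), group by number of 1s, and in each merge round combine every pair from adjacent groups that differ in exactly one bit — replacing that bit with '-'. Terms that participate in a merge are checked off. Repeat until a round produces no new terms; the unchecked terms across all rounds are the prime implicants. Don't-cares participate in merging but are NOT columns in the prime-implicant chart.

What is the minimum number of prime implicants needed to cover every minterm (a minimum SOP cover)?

Round 0: 000100✓ 001100✓ 001111✓ 010010✓ 010100✓ 010101✓ 010111✓ 011000✓ 011001✓ 011101✓ 011111✓ 100000✓ 101010✓ 101011✓ 101100✓ 110000✓ 110001✓ 110010✓ 110011✓ 110100✓ 110101✓ 111000✓ 111100✓ 111101✓ 111111✓
Round 1: -01100 -10010 -10100✓ -10101✓ -11000 -11101✓ -11111✓ 0-0100 0-1111 00-100 01-101✓ 01-111✓ 0101-1✓ 01010-✓ 011-01 01100- 0111-1✓ 1-0000 1-1100 10101- 11-000✓ 11-100✓ 11-101✓ 110-00✓ 110-01✓ 1100-0✓ 1100-1✓ 11000-✓ 11001-✓ 11010-✓ 111-00✓ 1111-1✓ 11110-✓
Round 2: -1-101 -1010- -111-1 01-1-1 11--00 11-10- 110-0- 1100--
PIs = {-01100, -1-101, -10010, -1010-, -11000, -111-1, 0-0100, 0-1111, 00-100, 01-1-1, 011-01, 01100-, 1-0000, 1-1100, 10101-, 11--00, 11-10-, 110-0-, 1100--}
Coverage chart:
  m12: -01100,00-100
  m15: 0-1111 ←essential
  m18: -10010 ←essential
  m21: -1-101,-1010-,01-1-1
  m23: 01-1-1 ←essential
  m24: -11000,01100-
  m25: 011-01,01100-
  m29: -1-101,-111-1,01-1-1,011-01
  m31: -111-1,0-1111,01-1-1
  m42: 10101- ←essential
  m43: 10101- ←essential
  m44: -01100,1-1100
  m48: 1-0000,11--00,110-0-,1100--
  m49: 110-0-,1100--
  m50: -10010,1100--
  m51: 1100-- ←essential
  m52: -1010-,11--00,11-10-,110-0-
  m53: -1-101,-1010-,11-10-,110-0-
  m56: -11000,11--00
  m60: 1-1100,11--00,11-10-
  m61: -1-101,-111-1,11-10-
  m63: -111-1 ←essential
Essential: -10010, -111-1, 0-1111, 01-1-1, 10101-, 1100--
Petrick residual → -01100, -1-101, 01100-, 11--00
Min cover (10 terms): b'cde'f' + bde'f + bc'd'ef' + bcdf + a'cdef + a'bdf + a'bcd'e' + ab'cd'e + abe'f' + abc'd'

10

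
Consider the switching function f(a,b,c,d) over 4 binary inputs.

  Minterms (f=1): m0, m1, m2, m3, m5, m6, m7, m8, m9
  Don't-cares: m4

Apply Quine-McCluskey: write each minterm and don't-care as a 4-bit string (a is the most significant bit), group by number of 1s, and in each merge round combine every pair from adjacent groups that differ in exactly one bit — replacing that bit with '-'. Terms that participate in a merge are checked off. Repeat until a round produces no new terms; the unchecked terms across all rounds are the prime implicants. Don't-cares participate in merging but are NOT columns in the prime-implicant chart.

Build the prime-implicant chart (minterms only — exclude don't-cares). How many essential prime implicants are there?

2

Round 0: 0000✓ 0001✓ 0010✓ 0011✓ 0100✓ 0101✓ 0110✓ 0111✓ 1000✓ 1001✓
Round 1: -000✓ -001✓ 0-00✓ 0-01✓ 0-10✓ 0-11✓ 00-0✓ 00-1✓ 000-✓ 001-✓ 01-0✓ 01-1✓ 010-✓ 011-✓ 100-✓
Round 2: -00- 0--0✓ 0--1✓ 0-0-✓ 0-1-✓ 00--✓ 01--✓
Round 3: 0---
PIs = {-00-, 0---}
Coverage chart:
  m0: -00-,0---
  m1: -00-,0---
  m2: 0--- ←essential
  m3: 0--- ←essential
  m5: 0--- ←essential
  m6: 0--- ←essential
  m7: 0--- ←essential
  m8: -00- ←essential
  m9: -00- ←essential
Essential: -00-, 0---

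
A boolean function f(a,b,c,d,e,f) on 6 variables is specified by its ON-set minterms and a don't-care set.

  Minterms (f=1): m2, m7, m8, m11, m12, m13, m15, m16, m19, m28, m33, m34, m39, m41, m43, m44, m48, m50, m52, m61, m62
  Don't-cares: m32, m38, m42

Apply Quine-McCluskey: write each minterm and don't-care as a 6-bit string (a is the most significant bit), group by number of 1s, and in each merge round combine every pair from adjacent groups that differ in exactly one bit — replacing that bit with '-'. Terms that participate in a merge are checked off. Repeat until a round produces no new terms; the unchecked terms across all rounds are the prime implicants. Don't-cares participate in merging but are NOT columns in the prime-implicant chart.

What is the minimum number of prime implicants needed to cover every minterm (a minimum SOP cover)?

[col 0] 000010*, 000111*, 001000*, 001011*, 001100*, 001101*, 001111*, 010000*, 010011, 011100*, 100000*, 100001*, 100010*, 100110*, 100111*, 101001*, 101010*, 101011*, 101100*, 110000*, 110010*, 110100*, 111101, 111110
[col 1] -00010, -00111, -01011, -01100, -10000, 0-1100, 00-111, 001-00, 001-11, 0011-1, 00110-, 1-0000*, 1-0010*, 10-001, 10-010, 100-10, 1000-0*, 10000-, 10011-, 1010-1, 10101-, 110-00, 1100-0*
[col 2] 1-00-0
Prime implicants: -00010, -00111, -01011, -01100, -10000, 0-1100, 00-111, 001-00, 001-11, 0011-1, 00110-, 010011, 1-00-0, 10-001, 10-010, 100-10, 10000-, 10011-, 1010-1, 10101-, 110-00, 111101, 111110
PI chart (minterm → PIs covering it):
  2 | -00010  (sole → essential)
  7 | -00111,00-111
  8 | 001-00  (sole → essential)
  11 | -01011,001-11
  12 | -01100,0-1100,001-00,00110-
  13 | 0011-1,00110-
  15 | 00-111,001-11,0011-1
  16 | -10000  (sole → essential)
  19 | 010011  (sole → essential)
  28 | 0-1100  (sole → essential)
  33 | 10-001,10000-
  34 | -00010,1-00-0,10-010,100-10
  39 | -00111,10011-
  41 | 10-001,1010-1
  43 | -01011,1010-1,10101-
  44 | -01100  (sole → essential)
  48 | -10000,1-00-0,110-00
  50 | 1-00-0  (sole → essential)
  52 | 110-00  (sole → essential)
  61 | 111101  (sole → essential)
  62 | 111110  (sole → essential)
Essential prime implicants: -00010, -01100, -10000, 0-1100, 001-00, 010011, 1-00-0, 110-00, 111101, 111110
Petrick residual → -00111, -01011, 0011-1, 10-001
Minimum SOP uses 14 PIs: b'c'd'ef' + b'c'def + b'cd'ef + b'cde'f' + bc'd'e'f' + a'cde'f' + a'b'ce'f' + a'b'cdf + a'bc'd'ef + ac'd'f' + ab'd'e'f + abc'e'f' + abcde'f + abcdef'

14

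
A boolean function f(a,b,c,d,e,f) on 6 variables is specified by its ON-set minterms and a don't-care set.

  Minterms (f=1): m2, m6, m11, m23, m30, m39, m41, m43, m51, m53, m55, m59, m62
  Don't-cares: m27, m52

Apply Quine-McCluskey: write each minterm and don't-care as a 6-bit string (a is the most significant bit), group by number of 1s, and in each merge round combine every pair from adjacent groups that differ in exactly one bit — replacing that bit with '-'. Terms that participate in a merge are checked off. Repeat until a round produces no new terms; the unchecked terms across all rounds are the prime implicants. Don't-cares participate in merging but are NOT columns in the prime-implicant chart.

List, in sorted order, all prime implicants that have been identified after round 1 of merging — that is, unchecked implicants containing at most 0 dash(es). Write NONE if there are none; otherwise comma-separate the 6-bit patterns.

NONE

[col 0] 000010*, 000110*, 001011*, 010111*, 011011*, 011110*, 100111*, 101001*, 101011*, 110011*, 110100*, 110101*, 110111*, 111011*, 111110*
[col 1] -01011*, -10111, -11011*, -11110, 0-1011*, 000-10, 1-0111, 1-1011*, 1010-1, 11-011, 110-11, 1101-1, 11010-
[col 2] --1011
Prime implicants: --1011, -10111, -11110, 000-10, 1-0111, 1010-1, 11-011, 110-11, 1101-1, 11010-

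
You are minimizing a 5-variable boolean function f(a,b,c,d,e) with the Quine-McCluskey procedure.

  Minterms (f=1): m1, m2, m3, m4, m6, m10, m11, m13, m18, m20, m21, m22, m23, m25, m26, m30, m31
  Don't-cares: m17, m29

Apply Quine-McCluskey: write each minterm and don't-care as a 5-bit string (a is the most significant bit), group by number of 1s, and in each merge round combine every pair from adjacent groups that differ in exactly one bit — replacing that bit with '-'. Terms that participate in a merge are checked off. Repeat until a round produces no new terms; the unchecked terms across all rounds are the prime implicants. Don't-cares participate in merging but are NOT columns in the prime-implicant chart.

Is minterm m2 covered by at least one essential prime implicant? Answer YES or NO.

YES

Round 0: 00001✓ 00010✓ 00011✓ 00100✓ 00110✓ 01010✓ 01011✓ 01101✓ 10001✓ 10010✓ 10100✓ 10101✓ 10110✓ 10111✓ 11001✓ 11010✓ 11101✓ 11110✓ 11111✓
Round 1: -0001 -0010✓ -0100✓ -0110✓ -1010✓ -1101 0-010✓ 0-011✓ 00-10✓ 000-1 0001-✓ 001-0✓ 0101-✓ 1-001✓ 1-010✓ 1-101✓ 1-110✓ 1-111✓ 10-01✓ 10-10✓ 101-0✓ 101-1✓ 1010-✓ 1011-✓ 11-01✓ 11-10✓ 111-1✓ 1111-✓
Round 2: --010 -0-10 -01-0 0-01- 1--01 1--10 1-1-1 1-11- 101--
PIs = {--010, -0-10, -0001, -01-0, -1101, 0-01-, 000-1, 1--01, 1--10, 1-1-1, 1-11-, 101--}
Coverage chart:
  m1: -0001,000-1
  m2: --010,-0-10,0-01-
  m3: 0-01-,000-1
  m4: -01-0 ←essential
  m6: -0-10,-01-0
  m10: --010,0-01-
  m11: 0-01- ←essential
  m13: -1101 ←essential
  m18: --010,-0-10,1--10
  m20: -01-0,101--
  m21: 1--01,1-1-1,101--
  m22: -0-10,-01-0,1--10,1-11-,101--
  m23: 1-1-1,1-11-,101--
  m25: 1--01 ←essential
  m26: --010,1--10
  m30: 1--10,1-11-
  m31: 1-1-1,1-11-
Essential: -01-0, -1101, 0-01-, 1--01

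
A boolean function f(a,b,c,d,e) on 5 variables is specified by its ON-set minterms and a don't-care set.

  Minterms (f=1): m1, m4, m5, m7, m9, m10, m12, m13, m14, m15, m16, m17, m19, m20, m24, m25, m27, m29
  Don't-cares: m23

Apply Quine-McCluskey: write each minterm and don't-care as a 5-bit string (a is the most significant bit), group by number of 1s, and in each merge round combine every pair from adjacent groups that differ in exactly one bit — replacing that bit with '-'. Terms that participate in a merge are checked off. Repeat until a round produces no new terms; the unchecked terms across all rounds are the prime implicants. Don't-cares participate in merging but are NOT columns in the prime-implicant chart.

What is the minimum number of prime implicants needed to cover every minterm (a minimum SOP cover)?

size-2^0 implicants → 00001(✓)  00100(✓)  00101(✓)  00111(✓)  01001(✓)  01010(✓)  01100(✓)  01101(✓)  01110(✓)  01111(✓)  10000(✓)  10001(✓)  10011(✓)  10100(✓)  10111(✓)  11000(✓)  11001(✓)  11011(✓)  11101(✓)
size-2^1 implicants → -0001(✓)  -0100  -0111  -1001(✓)  -1101(✓)  0-001(✓)  0-100(✓)  0-101(✓)  0-111(✓)  00-01(✓)  001-1(✓)  0010-(✓)  01-01(✓)  01-10  011-0(✓)  011-1(✓)  0110-(✓)  0111-(✓)  1-000(✓)  1-001(✓)  1-011(✓)  10-00  10-11  100-1(✓)  1000-(✓)  11-01(✓)  110-1(✓)  1100-(✓)
size-2^2 implicants → --001  -1-01  0--01  0-1-1  0-10-  011--  1-0-1  1-00-
Unchecked terms (primes): --001, -0100, -0111, -1-01, 0--01, 0-1-1, 0-10-, 01-10, 011--, 1-0-1, 1-00-, 10-00, 10-11
Minterm coverage:
  m1 ⊆ --001,0--01
  m4 ⊆ -0100,0-10-
  m5 ⊆ 0--01,0-1-1,0-10-
  m7 ⊆ -0111,0-1-1
  m9 ⊆ --001,-1-01,0--01
  m10 ⊆ 01-10 [E]
  m12 ⊆ 0-10-,011--
  m13 ⊆ -1-01,0--01,0-1-1,0-10-,011--
  m14 ⊆ 01-10,011--
  m15 ⊆ 0-1-1,011--
  m16 ⊆ 1-00-,10-00
  m17 ⊆ --001,1-0-1,1-00-
  m19 ⊆ 1-0-1,10-11
  m20 ⊆ -0100,10-00
  m24 ⊆ 1-00- [E]
  m25 ⊆ --001,-1-01,1-0-1,1-00-
  m27 ⊆ 1-0-1 [E]
  m29 ⊆ -1-01 [E]
E = {-1-01, 01-10, 1-0-1, 1-00-}
Petrick residual → --001, -0100, 0-1-1, 0-10-
Cover = c'd'e + b'cd'e' + bd'e + a'ce + a'cd' + a'bde' + ac'e + ac'd'  |cover|=8

8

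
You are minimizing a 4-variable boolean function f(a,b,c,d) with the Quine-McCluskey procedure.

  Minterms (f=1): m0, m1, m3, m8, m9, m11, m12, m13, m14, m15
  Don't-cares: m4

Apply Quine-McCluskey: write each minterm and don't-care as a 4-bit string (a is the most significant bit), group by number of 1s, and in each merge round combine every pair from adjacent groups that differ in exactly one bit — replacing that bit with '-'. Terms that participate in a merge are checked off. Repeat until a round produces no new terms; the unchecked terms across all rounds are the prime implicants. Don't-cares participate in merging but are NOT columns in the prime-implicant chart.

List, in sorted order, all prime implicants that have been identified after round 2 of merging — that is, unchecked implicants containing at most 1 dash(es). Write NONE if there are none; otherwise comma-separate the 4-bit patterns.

NONE

[col 0] 0000*, 0001*, 0011*, 0100*, 1000*, 1001*, 1011*, 1100*, 1101*, 1110*, 1111*
[col 1] -000*, -001*, -011*, -100*, 0-00*, 00-1*, 000-*, 1-00*, 1-01*, 1-11*, 10-1*, 100-*, 11-0*, 11-1*, 110-*, 111-*
[col 2] --00, -0-1, -00-, 1--1, 1-0-, 11--
Prime implicants: --00, -0-1, -00-, 1--1, 1-0-, 11--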